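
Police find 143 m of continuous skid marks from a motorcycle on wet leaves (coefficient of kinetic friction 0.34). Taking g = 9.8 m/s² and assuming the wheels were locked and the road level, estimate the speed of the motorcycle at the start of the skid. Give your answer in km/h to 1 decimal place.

Initial speed ≈ 111.1 km/h

Deceleration a = μg = 0.34 × 9.8 = 3.332 m/s².
v = √(2a·d) = √(2 × 3.332 × 143) = √952.952 = 30.8699 m/s.
= 30.8699 × 3.6 = 111.132 km/h.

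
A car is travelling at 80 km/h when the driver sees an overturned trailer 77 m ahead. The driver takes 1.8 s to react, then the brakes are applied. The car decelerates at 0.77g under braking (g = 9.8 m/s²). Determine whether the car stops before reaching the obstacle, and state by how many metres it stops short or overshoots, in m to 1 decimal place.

Yes — it stops 4.3 m short of the obstacle

80 km/h ÷ 3.6 = 22.2222 m/s.
a = 0.77 × 9.8 = 7.546 m/s².
Reaction distance = 22.2222 × 1.8 = 40.000 m.
Braking distance = v²/(2a) = 493.826 / 15.092 = 32.721 m.
Total stopping distance = 40.000 + 32.721 = 72.721 m, vs 77 m available — it stops with 77 − 72.721 = 4.279 m to spare.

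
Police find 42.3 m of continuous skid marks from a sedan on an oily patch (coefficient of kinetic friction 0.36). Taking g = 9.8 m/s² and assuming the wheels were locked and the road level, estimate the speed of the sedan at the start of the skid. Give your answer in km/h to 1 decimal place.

Deceleration a = μg = 0.36 × 9.8 = 3.528 m/s².
v = √(2a·d) = √(2 × 3.528 × 42.3) = √298.469 = 17.2763 m/s.
= 17.2763 × 3.6 = 62.195 km/h.

Initial speed ≈ 62.2 km/h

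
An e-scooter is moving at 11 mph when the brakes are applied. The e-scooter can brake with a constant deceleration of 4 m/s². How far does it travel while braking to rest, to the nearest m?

Braking distance ≈ 3 m

11 mph × 0.44704 = 4.9174 m/s.
Braking distance = v²/(2a) = 4.9174² / (2 × 4.000) = 24.181 / 8.000 = 3.023 m.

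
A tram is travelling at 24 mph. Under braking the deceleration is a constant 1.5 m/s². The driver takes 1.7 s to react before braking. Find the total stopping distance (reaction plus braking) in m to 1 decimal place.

Total stopping distance ≈ 56.6 m

24 mph × 0.44704 = 10.7290 m/s.
Reaction distance = v·t_r = 10.7290 × 1.7 = 18.239 m.
Braking distance = v²/(2a) = 10.7290² / (2 × 1.500) = 115.111 / 3.000 = 38.370 m.
Total = 18.239 + 38.370 = 56.609 m.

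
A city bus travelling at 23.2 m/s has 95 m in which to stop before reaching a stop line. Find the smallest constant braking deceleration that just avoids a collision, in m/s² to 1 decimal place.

Required deceleration ≈ 2.8 m/s²

v² = 2a·d ⇒ a = v²/(2d) = 23.2000² / (2 × 95.000) = 538.240 / 190.000 = 2.8328 m/s².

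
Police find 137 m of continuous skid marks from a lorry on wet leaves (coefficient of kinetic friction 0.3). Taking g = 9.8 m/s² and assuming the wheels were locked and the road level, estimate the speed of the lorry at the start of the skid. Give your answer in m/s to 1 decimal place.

Initial speed ≈ 28.4 m/s

Deceleration a = μg = 0.3 × 9.8 = 2.940 m/s².
v = √(2a·d) = √(2 × 2.940 × 137) = √805.560 = 28.3824 m/s.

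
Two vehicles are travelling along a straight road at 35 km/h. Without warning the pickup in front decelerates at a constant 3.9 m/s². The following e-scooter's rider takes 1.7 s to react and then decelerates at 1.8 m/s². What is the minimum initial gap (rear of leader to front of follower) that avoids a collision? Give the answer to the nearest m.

35 km/h ÷ 3.6 = 9.7222 m/s.
Leader travels v²/(2a_L) = 94.521 / 7.800 = 12.118 m before stopping.
Follower covers v·t_r = 9.7222 × 1.7 = 16.528 m while reacting, then v²/(2a_F) = 94.521 / 3.600 = 26.256 m while braking, for a total of 16.528 + 26.256 = 42.784 m.
Since a_F ≤ a_L and the follower starts braking later, the follower is never slower than the leader, so the closest approach is when both have stopped.
Minimum gap = 42.784 − 12.118 = 30.666 m.

Minimum gap ≈ 31 m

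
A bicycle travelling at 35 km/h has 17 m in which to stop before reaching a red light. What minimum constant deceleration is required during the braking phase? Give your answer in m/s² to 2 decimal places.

Required deceleration ≈ 2.78 m/s²

35 km/h ÷ 3.6 = 9.7222 m/s.
v² = 2a·d ⇒ a = v²/(2d) = 9.7222² / (2 × 17.000) = 94.521 / 34.000 = 2.7800 m/s².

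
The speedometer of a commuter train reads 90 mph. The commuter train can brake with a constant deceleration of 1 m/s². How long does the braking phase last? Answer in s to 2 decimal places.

Braking time ≈ 40.23 s

90 mph × 0.44704 = 40.2336 m/s.
Braking time = v/a = 40.2336 / 1.000 = 40.234 s.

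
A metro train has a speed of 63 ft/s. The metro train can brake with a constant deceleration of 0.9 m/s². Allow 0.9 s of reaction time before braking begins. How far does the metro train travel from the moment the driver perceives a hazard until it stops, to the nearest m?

63 ft/s × 0.3048 = 19.2024 m/s.
Reaction distance = v·t_r = 19.2024 × 0.9 = 17.282 m.
Braking distance = v²/(2a) = 19.2024² / (2 × 0.900) = 368.732 / 1.800 = 204.851 m.
Total = 17.282 + 204.851 = 222.133 m.

Total stopping distance ≈ 222 m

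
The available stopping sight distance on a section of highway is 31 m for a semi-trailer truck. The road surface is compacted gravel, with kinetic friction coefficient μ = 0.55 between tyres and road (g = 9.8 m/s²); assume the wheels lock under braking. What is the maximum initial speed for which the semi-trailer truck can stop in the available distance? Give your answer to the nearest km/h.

a = μg = 0.55 × 9.8 = 5.390 m/s².
v²/(2a) = d ⇒ v = √(2 × 5.390 × 31) = √334.18 = 18.2806 m/s.
18.2806 m/s × 3.6 = 65.810 km/h.

Maximum speed ≈ 66 km/h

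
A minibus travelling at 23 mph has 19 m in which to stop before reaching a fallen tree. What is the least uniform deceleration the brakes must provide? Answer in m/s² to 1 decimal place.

Required deceleration ≈ 2.8 m/s²

23 mph × 0.44704 = 10.2819 m/s.
v² = 2a·d ⇒ a = v²/(2d) = 10.2819² / (2 × 19.000) = 105.717 / 38.000 = 2.7820 m/s².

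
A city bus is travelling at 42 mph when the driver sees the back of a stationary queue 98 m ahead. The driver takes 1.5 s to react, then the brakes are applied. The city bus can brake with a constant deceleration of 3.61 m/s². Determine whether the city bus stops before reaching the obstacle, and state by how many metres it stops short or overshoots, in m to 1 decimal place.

Yes — it stops 21.0 m short of the obstacle

42 mph × 0.44704 = 18.7757 m/s.
Reaction distance = 18.7757 × 1.5 = 28.164 m.
Braking distance = v²/(2a) = 352.527 / 7.220 = 48.826 m.
Total stopping distance = 28.164 + 48.826 = 76.990 m, vs 98 m available — it stops with 98 − 76.990 = 21.010 m to spare.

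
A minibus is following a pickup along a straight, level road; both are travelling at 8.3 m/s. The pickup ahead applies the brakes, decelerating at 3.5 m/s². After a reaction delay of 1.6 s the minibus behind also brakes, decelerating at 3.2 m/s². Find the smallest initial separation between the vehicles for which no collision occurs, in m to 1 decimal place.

Minimum gap ≈ 14.2 m

Leader travels v²/(2a_L) = 68.890 / 7.000 = 9.841 m before stopping.
Follower covers v·t_r = 8.3000 × 1.6 = 13.280 m while reacting, then v²/(2a_F) = 68.890 / 6.400 = 10.764 m while braking, for a total of 13.280 + 10.764 = 24.044 m.
Since a_F ≤ a_L and the follower starts braking later, the follower is never slower than the leader, so the closest approach is when both have stopped.
Minimum gap = 24.044 − 9.841 = 14.203 m.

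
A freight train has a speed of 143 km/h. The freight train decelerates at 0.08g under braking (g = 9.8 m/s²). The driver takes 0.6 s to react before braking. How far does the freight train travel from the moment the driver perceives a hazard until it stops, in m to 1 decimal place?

143 km/h ÷ 3.6 = 39.7222 m/s.
a = 0.08 × 9.8 = 0.784 m/s².
Reaction distance = v·t_r = 39.7222 × 0.6 = 23.833 m.
Braking distance = v²/(2a) = 39.7222² / (2 × 0.784) = 1577.853 / 1.568 = 1006.284 m.
Total = 23.833 + 1006.284 = 1030.117 m.

Total stopping distance ≈ 1030.1 m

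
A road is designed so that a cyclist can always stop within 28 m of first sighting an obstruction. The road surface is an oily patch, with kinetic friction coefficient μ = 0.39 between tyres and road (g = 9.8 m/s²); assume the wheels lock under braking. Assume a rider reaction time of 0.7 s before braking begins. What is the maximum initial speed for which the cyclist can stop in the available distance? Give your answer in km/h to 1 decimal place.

a = μg = 0.39 × 9.8 = 3.822 m/s².
Stopping distance: v·t_r + v²/(2a) = 28 with t_r = 0.7 s and a = 3.822 m/s².
So v² + 5.351 v − 214.03 = 0.
Positive root: v = −a·t_r + √((a·t_r)² + 2a·d) = −2.675 + √(7.156 + 214.03) = 12.1973 m/s.
12.1973 m/s × 3.6 = 43.910 km/h.

Maximum speed ≈ 43.9 km/h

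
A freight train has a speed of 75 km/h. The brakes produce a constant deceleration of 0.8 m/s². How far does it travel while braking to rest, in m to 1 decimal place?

Braking distance ≈ 271.3 m

75 km/h ÷ 3.6 = 20.8333 m/s.
Braking distance = v²/(2a) = 20.8333² / (2 × 0.800) = 434.026 / 1.600 = 271.266 m.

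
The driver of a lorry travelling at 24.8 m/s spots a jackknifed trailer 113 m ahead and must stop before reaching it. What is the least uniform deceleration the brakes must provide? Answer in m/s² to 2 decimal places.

v² = 2a·d ⇒ a = v²/(2d) = 24.8000² / (2 × 113.000) = 615.040 / 226.000 = 2.7214 m/s².

Required deceleration ≈ 2.72 m/s²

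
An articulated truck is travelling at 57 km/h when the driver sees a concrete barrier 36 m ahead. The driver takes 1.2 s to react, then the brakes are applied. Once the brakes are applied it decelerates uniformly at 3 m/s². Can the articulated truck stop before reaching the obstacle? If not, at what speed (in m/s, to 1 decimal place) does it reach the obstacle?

57 km/h ÷ 3.6 = 15.8333 m/s.
Reaction distance = 15.8333 × 1.2 = 19.000 m.
Braking distance needed to stop: v²/(2a) = 250.693 / 6.000 = 41.782 m, so total needed = 19.000 + 41.782 = 60.782 m > 36 m — it cannot stop.
Distance remaining when braking begins: 36 − 19.000 = 17.000 m.
v² = v₀² − 2a·d = 250.693 − 2 × 3.000 × 17.000 = 148.693 m²/s².
v = √148.693 = 12.194 m/s.

No — it strikes the obstacle at 12.2 m/s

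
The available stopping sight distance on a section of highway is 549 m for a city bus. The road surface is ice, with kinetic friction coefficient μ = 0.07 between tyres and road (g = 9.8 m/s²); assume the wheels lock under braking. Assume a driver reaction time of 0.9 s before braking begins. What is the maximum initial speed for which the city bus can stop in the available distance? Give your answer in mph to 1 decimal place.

Maximum speed ≈ 60.0 mph

a = μg = 0.07 × 9.8 = 0.686 m/s².
Stopping distance: v·t_r + v²/(2a) = 549 with t_r = 0.9 s and a = 0.686 m/s².
So v² + 1.235 v − 753.23 = 0.
Positive root: v = −a·t_r + √((a·t_r)² + 2a·d) = −0.617 + √(0.381 + 753.23) = 26.8350 m/s.
26.8350 m/s ÷ 0.44704 = 60.028 mph.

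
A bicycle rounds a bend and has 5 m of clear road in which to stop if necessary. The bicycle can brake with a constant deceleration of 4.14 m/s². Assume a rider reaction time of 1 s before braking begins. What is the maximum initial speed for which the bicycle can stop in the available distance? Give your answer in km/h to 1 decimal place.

Stopping distance: v·t_r + v²/(2a) = 5 with t_r = 1 s and a = 4.140 m/s².
So v² + 8.280 v − 41.40 = 0.
Positive root: v = −a·t_r + √((a·t_r)² + 2a·d) = −4.140 + √(17.140 + 41.40) = 3.5111 m/s.
3.5111 m/s × 3.6 = 12.640 km/h.

Maximum speed ≈ 12.6 km/h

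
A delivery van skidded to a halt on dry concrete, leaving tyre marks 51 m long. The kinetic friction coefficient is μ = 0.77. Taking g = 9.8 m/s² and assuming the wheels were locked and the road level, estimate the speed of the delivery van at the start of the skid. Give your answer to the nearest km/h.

Initial speed ≈ 100 km/h

Deceleration a = μg = 0.77 × 9.8 = 7.546 m/s².
v = √(2a·d) = √(2 × 7.546 × 51) = √769.692 = 27.7433 m/s.
= 27.7433 × 3.6 = 99.876 km/h.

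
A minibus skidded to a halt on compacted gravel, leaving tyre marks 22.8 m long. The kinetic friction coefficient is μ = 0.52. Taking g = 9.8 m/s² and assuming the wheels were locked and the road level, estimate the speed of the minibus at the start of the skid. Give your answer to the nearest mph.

Deceleration a = μg = 0.52 × 9.8 = 5.096 m/s².
v = √(2a·d) = √(2 × 5.096 × 22.8) = √232.378 = 15.2439 m/s.
= 15.2439 ÷ 0.44704 = 34.100 mph.

Initial speed ≈ 34 mph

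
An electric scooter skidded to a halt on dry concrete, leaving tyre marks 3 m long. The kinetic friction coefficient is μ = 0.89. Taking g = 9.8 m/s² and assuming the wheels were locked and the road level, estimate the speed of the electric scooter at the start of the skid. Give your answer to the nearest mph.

Initial speed ≈ 16 mph

Deceleration a = μg = 0.89 × 9.8 = 8.722 m/s².
v = √(2a·d) = √(2 × 8.722 × 3) = √52.332 = 7.2341 m/s.
= 7.2341 ÷ 0.44704 = 16.182 mph.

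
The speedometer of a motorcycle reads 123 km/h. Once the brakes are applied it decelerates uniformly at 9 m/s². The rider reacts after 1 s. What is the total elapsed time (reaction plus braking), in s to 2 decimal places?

Total time ≈ 4.80 s

123 km/h ÷ 3.6 = 34.1667 m/s.
Braking time = v/a = 34.1667 / 9.000 = 3.796 s.
Total = 1 + 3.796 = 4.796 s.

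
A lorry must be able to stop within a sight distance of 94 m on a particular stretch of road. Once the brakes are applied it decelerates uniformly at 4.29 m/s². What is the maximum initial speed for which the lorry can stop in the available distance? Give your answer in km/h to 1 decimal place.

v²/(2a) = d ⇒ v = √(2 × 4.290 × 94) = √806.52 = 28.3993 m/s.
28.3993 m/s × 3.6 = 102.237 km/h.

Maximum speed ≈ 102.2 km/h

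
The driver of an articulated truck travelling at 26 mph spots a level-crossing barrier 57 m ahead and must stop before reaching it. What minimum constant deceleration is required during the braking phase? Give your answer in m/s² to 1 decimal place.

Required deceleration ≈ 1.2 m/s²

26 mph × 0.44704 = 11.6230 m/s.
v² = 2a·d ⇒ a = v²/(2d) = 11.6230² / (2 × 57.000) = 135.094 / 114.000 = 1.1850 m/s².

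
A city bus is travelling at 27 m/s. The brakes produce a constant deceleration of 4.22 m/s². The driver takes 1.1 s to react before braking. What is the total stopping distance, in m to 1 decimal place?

Reaction distance = v·t_r = 27.0000 × 1.1 = 29.700 m.
Braking distance = v²/(2a) = 27.0000² / (2 × 4.220) = 729.000 / 8.440 = 86.374 m.
Total = 29.700 + 86.374 = 116.074 m.

Total stopping distance ≈ 116.1 m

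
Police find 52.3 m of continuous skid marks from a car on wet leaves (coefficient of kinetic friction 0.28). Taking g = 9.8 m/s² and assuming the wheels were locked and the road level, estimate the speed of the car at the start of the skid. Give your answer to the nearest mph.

Initial speed ≈ 38 mph

Deceleration a = μg = 0.28 × 9.8 = 2.744 m/s².
v = √(2a·d) = √(2 × 2.744 × 52.3) = √287.022 = 16.9417 m/s.
= 16.9417 ÷ 0.44704 = 37.898 mph.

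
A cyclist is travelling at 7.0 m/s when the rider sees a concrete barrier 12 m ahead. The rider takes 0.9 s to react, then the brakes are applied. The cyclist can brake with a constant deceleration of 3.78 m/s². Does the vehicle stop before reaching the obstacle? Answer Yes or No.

No

Reaction distance = 7.0000 × 0.9 = 6.300 m.
Braking distance = v²/(2a) = 49.000 / 7.560 = 6.481 m.
Total stopping distance = 6.300 + 6.481 = 12.781 m, vs 12 m available — it cannot stop in time and overshoots by 12.781 − 12 = 0.781 m.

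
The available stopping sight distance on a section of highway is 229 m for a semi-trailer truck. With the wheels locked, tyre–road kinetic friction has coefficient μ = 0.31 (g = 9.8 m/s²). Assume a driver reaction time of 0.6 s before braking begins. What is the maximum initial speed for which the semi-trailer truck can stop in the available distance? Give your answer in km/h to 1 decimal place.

a = μg = 0.31 × 9.8 = 3.038 m/s².
Stopping distance: v·t_r + v²/(2a) = 229 with t_r = 0.6 s and a = 3.038 m/s².
So v² + 3.646 v − 1391.40 = 0.
Positive root: v = −a·t_r + √((a·t_r)² + 2a·d) = −1.823 + √(3.323 + 1391.40) = 35.5230 m/s.
35.5230 m/s × 3.6 = 127.883 km/h.

Maximum speed ≈ 127.9 km/h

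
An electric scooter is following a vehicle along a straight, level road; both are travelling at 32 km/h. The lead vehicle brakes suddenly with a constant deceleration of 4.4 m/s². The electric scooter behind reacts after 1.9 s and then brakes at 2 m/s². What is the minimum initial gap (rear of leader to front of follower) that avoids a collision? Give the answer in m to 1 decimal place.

32 km/h ÷ 3.6 = 8.8889 m/s.
Leader travels v²/(2a_L) = 79.013 / 8.800 = 8.979 m before stopping.
Follower covers v·t_r = 8.8889 × 1.9 = 16.889 m while reacting, then v²/(2a_F) = 79.013 / 4.000 = 19.753 m while braking, for a total of 16.889 + 19.753 = 36.642 m.
Since a_F ≤ a_L and the follower starts braking later, the follower is never slower than the leader, so the closest approach is when both have stopped.
Minimum gap = 36.642 − 8.979 = 27.663 m.

Minimum gap ≈ 27.7 m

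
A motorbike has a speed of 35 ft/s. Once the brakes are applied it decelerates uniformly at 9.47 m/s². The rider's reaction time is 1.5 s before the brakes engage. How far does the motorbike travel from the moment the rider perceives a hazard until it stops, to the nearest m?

Total stopping distance ≈ 22 m

35 ft/s × 0.3048 = 10.6680 m/s.
Reaction distance = v·t_r = 10.6680 × 1.5 = 16.002 m.
Braking distance = v²/(2a) = 10.6680² / (2 × 9.470) = 113.806 / 18.940 = 6.009 m.
Total = 16.002 + 6.009 = 22.011 m.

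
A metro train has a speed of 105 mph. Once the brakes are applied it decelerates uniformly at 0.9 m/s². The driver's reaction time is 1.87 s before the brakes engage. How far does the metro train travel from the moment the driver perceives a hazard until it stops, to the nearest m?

Total stopping distance ≈ 1312 m

105 mph × 0.44704 = 46.9392 m/s.
Reaction distance = v·t_r = 46.9392 × 1.87 = 87.776 m.
Braking distance = v²/(2a) = 46.9392² / (2 × 0.900) = 2203.288 / 1.800 = 1224.049 m.
Total = 87.776 + 1224.049 = 1311.825 m.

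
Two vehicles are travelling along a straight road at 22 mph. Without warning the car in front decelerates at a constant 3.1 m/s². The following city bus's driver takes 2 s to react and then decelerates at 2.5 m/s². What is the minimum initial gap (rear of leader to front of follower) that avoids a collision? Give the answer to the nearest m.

Minimum gap ≈ 23 m

22 mph × 0.44704 = 9.8349 m/s.
Leader travels v²/(2a_L) = 96.725 / 6.200 = 15.601 m before stopping.
Follower covers v·t_r = 9.8349 × 2 = 19.670 m while reacting, then v²/(2a_F) = 96.725 / 5.000 = 19.345 m while braking, for a total of 19.670 + 19.345 = 39.015 m.
Since a_F ≤ a_L and the follower starts braking later, the follower is never slower than the leader, so the closest approach is when both have stopped.
Minimum gap = 39.015 − 15.601 = 23.414 m.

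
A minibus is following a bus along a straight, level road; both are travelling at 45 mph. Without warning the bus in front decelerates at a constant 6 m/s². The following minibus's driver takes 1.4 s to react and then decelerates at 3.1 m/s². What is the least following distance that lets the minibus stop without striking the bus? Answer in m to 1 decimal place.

Minimum gap ≈ 59.7 m

45 mph × 0.44704 = 20.1168 m/s.
Leader travels v²/(2a_L) = 404.686 / 12.000 = 33.724 m before stopping.
Follower covers v·t_r = 20.1168 × 1.4 = 28.164 m while reacting, then v²/(2a_F) = 404.686 / 6.200 = 65.272 m while braking, for a total of 28.164 + 65.272 = 93.436 m.
Since a_F ≤ a_L and the follower starts braking later, the follower is never slower than the leader, so the closest approach is when both have stopped.
Minimum gap = 93.436 − 33.724 = 59.712 m.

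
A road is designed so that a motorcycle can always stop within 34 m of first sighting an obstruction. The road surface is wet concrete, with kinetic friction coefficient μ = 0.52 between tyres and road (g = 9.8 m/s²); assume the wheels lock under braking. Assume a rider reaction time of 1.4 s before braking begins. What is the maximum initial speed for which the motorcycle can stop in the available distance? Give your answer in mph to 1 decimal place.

Maximum speed ≈ 28.6 mph

a = μg = 0.52 × 9.8 = 5.096 m/s².
Stopping distance: v·t_r + v²/(2a) = 34 with t_r = 1.4 s and a = 5.096 m/s².
So v² + 14.269 v − 346.53 = 0.
Positive root: v = −a·t_r + √((a·t_r)² + 2a·d) = −7.134 + √(50.894 + 346.53) = 12.8015 m/s.
12.8015 m/s ÷ 0.44704 = 28.636 mph.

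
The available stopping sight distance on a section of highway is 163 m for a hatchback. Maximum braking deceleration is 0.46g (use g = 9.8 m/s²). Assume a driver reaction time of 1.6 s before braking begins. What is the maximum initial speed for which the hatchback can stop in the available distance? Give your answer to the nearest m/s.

a = 0.46 × 9.8 = 4.508 m/s².
Stopping distance: v·t_r + v²/(2a) = 163 with t_r = 1.6 s and a = 4.508 m/s².
So v² + 14.426 v − 1469.61 = 0.
Positive root: v = −a·t_r + √((a·t_r)² + 2a·d) = −7.213 + √(52.027 + 1469.61) = 31.7952 m/s.

Maximum speed ≈ 32 m/s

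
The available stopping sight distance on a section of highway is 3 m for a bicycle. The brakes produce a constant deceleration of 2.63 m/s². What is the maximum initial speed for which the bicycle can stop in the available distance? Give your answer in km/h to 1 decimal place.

v²/(2a) = d ⇒ v = √(2 × 2.630 × 3) = √15.78 = 3.9724 m/s.
3.9724 m/s × 3.6 = 14.301 km/h.

Maximum speed ≈ 14.3 km/h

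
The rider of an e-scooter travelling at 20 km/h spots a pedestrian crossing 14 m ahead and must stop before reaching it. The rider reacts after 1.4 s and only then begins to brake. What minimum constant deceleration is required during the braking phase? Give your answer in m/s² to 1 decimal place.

Required deceleration ≈ 2.5 m/s²

20 km/h ÷ 3.6 = 5.5556 m/s.
Distance covered during reaction = 5.5556 × 1.4 = 7.778 m.
Distance available for braking: 14 − 7.778 = 6.222 m.
v² = 2a·d ⇒ a = v²/(2d) = 5.5556² / (2 × 6.222) = 30.865 / 12.444 = 2.4803 m/s².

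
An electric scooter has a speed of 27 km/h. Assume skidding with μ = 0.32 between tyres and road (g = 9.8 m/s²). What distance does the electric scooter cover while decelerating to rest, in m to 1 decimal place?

27 km/h ÷ 3.6 = 7.5000 m/s.
a = μg = 0.32 × 9.8 = 3.136 m/s².
Braking distance = v²/(2a) = 7.5000² / (2 × 3.136) = 56.250 / 6.272 = 8.968 m.

Braking distance ≈ 9.0 m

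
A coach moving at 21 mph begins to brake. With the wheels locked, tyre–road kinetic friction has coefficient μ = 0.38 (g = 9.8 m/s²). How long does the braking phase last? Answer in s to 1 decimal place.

21 mph × 0.44704 = 9.3878 m/s.
a = μg = 0.38 × 9.8 = 3.724 m/s².
Braking time = v/a = 9.3878 / 3.724 = 2.521 s.

Braking time ≈ 2.5 s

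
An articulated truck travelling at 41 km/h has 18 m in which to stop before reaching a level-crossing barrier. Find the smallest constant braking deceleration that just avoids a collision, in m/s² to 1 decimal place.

Required deceleration ≈ 3.6 m/s²

41 km/h ÷ 3.6 = 11.3889 m/s.
v² = 2a·d ⇒ a = v²/(2d) = 11.3889² / (2 × 18.000) = 129.707 / 36.000 = 3.6030 m/s².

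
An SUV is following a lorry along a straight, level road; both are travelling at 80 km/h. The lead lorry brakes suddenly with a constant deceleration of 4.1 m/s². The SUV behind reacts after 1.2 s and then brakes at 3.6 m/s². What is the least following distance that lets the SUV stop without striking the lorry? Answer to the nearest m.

80 km/h ÷ 3.6 = 22.2222 m/s.
Leader travels v²/(2a_L) = 493.826 / 8.200 = 60.223 m before stopping.
Follower covers v·t_r = 22.2222 × 1.2 = 26.667 m while reacting, then v²/(2a_F) = 493.826 / 7.200 = 68.587 m while braking, for a total of 26.667 + 68.587 = 95.254 m.
Since a_F ≤ a_L and the follower starts braking later, the follower is never slower than the leader, so the closest approach is when both have stopped.
Minimum gap = 95.254 − 60.223 = 35.031 m.

Minimum gap ≈ 35 m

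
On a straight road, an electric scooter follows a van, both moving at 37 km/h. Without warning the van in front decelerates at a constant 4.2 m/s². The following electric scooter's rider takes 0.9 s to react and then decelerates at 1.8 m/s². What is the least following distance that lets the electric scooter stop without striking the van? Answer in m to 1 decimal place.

37 km/h ÷ 3.6 = 10.2778 m/s.
Leader travels v²/(2a_L) = 105.633 / 8.400 = 12.575 m before stopping.
Follower covers v·t_r = 10.2778 × 0.9 = 9.250 m while reacting, then v²/(2a_F) = 105.633 / 3.600 = 29.342 m while braking, for a total of 9.250 + 29.342 = 38.592 m.
Since a_F ≤ a_L and the follower starts braking later, the follower is never slower than the leader, so the closest approach is when both have stopped.
Minimum gap = 38.592 − 12.575 = 26.017 m.

Minimum gap ≈ 26.0 m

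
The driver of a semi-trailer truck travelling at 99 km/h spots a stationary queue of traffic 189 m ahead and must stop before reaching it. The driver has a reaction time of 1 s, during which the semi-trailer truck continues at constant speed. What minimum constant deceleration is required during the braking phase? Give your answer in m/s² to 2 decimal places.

99 km/h ÷ 3.6 = 27.5000 m/s.
Distance covered during reaction = 27.5000 × 1 = 27.500 m.
Distance available for braking: 189 − 27.500 = 161.500 m.
v² = 2a·d ⇒ a = v²/(2d) = 27.5000² / (2 × 161.500) = 756.250 / 323.000 = 2.3413 m/s².

Required deceleration ≈ 2.34 m/s²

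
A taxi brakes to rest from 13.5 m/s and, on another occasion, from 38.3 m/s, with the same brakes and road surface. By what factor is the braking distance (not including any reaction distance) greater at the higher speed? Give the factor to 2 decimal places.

Factor ≈ 8.05

Braking distance d = v²/(2a), so with a fixed, d ∝ v².
Factor = (38.3/13.5)² = 2.8370² = 8.0486.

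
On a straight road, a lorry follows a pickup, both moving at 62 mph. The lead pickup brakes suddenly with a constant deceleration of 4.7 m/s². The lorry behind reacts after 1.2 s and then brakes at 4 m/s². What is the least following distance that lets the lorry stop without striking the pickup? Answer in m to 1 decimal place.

62 mph × 0.44704 = 27.7165 m/s.
Leader travels v²/(2a_L) = 768.204 / 9.400 = 81.724 m before stopping.
Follower covers v·t_r = 27.7165 × 1.2 = 33.260 m while reacting, then v²/(2a_F) = 768.204 / 8.000 = 96.025 m while braking, for a total of 33.260 + 96.025 = 129.285 m.
Since a_F ≤ a_L and the follower starts braking later, the follower is never slower than the leader, so the closest approach is when both have stopped.
Minimum gap = 129.285 − 81.724 = 47.561 m.

Minimum gap ≈ 47.6 m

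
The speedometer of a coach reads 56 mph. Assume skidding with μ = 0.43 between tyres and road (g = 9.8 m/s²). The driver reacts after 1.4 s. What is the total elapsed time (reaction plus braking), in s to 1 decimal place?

Total time ≈ 7.3 s

56 mph × 0.44704 = 25.0342 m/s.
a = μg = 0.43 × 9.8 = 4.214 m/s².
Braking time = v/a = 25.0342 / 4.214 = 5.941 s.
Total = 1.4 + 5.941 = 7.341 s.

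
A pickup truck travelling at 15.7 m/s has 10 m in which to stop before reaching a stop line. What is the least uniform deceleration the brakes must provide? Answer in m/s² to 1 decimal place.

Required deceleration ≈ 12.3 m/s²

v² = 2a·d ⇒ a = v²/(2d) = 15.7000² / (2 × 10.000) = 246.490 / 20.000 = 12.3245 m/s².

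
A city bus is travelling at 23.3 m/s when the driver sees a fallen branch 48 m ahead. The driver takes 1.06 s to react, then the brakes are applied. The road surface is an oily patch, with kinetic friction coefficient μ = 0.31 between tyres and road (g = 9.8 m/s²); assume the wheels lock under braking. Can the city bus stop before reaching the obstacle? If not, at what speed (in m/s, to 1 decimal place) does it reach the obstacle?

a = μg = 0.31 × 9.8 = 3.038 m/s².
Reaction distance = 23.3000 × 1.06 = 24.698 m.
Braking distance needed to stop: v²/(2a) = 542.890 / 6.076 = 89.350 m, so total needed = 24.698 + 89.350 = 114.048 m > 48 m — it cannot stop.
Distance remaining when braking begins: 48 − 24.698 = 23.302 m.
v² = v₀² − 2a·d = 542.890 − 2 × 3.038 × 23.302 = 401.307 m²/s².
v = √401.307 = 20.033 m/s.

No — it strikes the obstacle at 20.0 m/s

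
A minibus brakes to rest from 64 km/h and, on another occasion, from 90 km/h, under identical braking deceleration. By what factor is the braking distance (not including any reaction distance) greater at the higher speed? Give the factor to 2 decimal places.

Braking distance d = v²/(2a), so with a fixed, d ∝ v².
Factor = (90/64)² = 1.4062² = 1.9774.

Factor ≈ 1.98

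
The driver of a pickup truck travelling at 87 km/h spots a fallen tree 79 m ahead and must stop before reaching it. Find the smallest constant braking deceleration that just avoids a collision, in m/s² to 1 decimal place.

87 km/h ÷ 3.6 = 24.1667 m/s.
v² = 2a·d ⇒ a = v²/(2d) = 24.1667² / (2 × 79.000) = 584.029 / 158.000 = 3.6964 m/s².

Required deceleration ≈ 3.7 m/s²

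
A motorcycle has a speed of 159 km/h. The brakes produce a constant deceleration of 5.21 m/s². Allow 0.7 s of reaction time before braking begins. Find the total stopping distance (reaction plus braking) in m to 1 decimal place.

Total stopping distance ≈ 218.1 m

159 km/h ÷ 3.6 = 44.1667 m/s.
Reaction distance = v·t_r = 44.1667 × 0.7 = 30.917 m.
Braking distance = v²/(2a) = 44.1667² / (2 × 5.210) = 1950.697 / 10.420 = 187.207 m.
Total = 30.917 + 187.207 = 218.124 m.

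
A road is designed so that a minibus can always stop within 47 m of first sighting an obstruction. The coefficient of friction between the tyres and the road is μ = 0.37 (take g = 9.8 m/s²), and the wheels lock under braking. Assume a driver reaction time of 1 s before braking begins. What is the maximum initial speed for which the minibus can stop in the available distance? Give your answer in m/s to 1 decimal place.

a = μg = 0.37 × 9.8 = 3.626 m/s².
Stopping distance: v·t_r + v²/(2a) = 47 with t_r = 1 s and a = 3.626 m/s².
So v² + 7.252 v − 340.84 = 0.
Positive root: v = −a·t_r + √((a·t_r)² + 2a·d) = −3.626 + √(13.148 + 340.84) = 15.1886 m/s.

Maximum speed ≈ 15.2 m/s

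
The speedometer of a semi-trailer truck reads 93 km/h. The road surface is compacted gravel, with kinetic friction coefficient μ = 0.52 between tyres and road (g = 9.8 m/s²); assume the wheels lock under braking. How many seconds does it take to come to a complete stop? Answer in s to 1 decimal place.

Braking time ≈ 5.1 s

93 km/h ÷ 3.6 = 25.8333 m/s.
a = μg = 0.52 × 9.8 = 5.096 m/s².
Braking time = v/a = 25.8333 / 5.096 = 5.069 s.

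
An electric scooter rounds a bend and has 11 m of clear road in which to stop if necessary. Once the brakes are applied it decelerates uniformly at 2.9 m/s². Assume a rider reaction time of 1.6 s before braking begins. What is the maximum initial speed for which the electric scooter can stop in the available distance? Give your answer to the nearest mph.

Maximum speed ≈ 10 mph

Stopping distance: v·t_r + v²/(2a) = 11 with t_r = 1.6 s and a = 2.900 m/s².
So v² + 9.280 v − 63.80 = 0.
Positive root: v = −a·t_r + √((a·t_r)² + 2a·d) = −4.640 + √(21.530 + 63.80) = 4.5974 m/s.
4.5974 m/s ÷ 0.44704 = 10.284 mph.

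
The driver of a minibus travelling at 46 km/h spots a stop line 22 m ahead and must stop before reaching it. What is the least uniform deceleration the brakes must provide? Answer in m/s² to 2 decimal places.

46 km/h ÷ 3.6 = 12.7778 m/s.
v² = 2a·d ⇒ a = v²/(2d) = 12.7778² / (2 × 22.000) = 163.272 / 44.000 = 3.7107 m/s².

Required deceleration ≈ 3.71 m/s²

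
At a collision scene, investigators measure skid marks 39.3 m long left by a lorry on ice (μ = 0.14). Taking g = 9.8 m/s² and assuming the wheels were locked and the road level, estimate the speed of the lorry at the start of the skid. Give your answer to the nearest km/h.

Deceleration a = μg = 0.14 × 9.8 = 1.372 m/s².
v = √(2a·d) = √(2 × 1.372 × 39.3) = √107.839 = 10.3846 m/s.
= 10.3846 × 3.6 = 37.385 km/h.

Initial speed ≈ 37 km/h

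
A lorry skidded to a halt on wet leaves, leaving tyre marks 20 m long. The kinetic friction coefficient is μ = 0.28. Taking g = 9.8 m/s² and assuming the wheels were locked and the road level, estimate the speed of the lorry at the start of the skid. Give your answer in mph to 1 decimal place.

Deceleration a = μg = 0.28 × 9.8 = 2.744 m/s².
v = √(2a·d) = √(2 × 2.744 × 20) = √109.760 = 10.4766 m/s.
= 10.4766 ÷ 0.44704 = 23.435 mph.

Initial speed ≈ 23.4 mph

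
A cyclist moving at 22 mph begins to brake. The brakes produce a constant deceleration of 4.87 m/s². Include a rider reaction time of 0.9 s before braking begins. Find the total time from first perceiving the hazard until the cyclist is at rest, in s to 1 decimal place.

22 mph × 0.44704 = 9.8349 m/s.
Braking time = v/a = 9.8349 / 4.870 = 2.019 s.
Total = 0.9 + 2.019 = 2.919 s.

Total time ≈ 2.9 s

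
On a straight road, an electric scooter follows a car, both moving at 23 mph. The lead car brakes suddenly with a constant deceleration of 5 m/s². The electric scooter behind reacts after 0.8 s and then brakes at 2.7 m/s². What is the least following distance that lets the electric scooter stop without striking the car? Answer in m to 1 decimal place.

Minimum gap ≈ 17.2 m

23 mph × 0.44704 = 10.2819 m/s.
Leader travels v²/(2a_L) = 105.717 / 10.000 = 10.572 m before stopping.
Follower covers v·t_r = 10.2819 × 0.8 = 8.226 m while reacting, then v²/(2a_F) = 105.717 / 5.400 = 19.577 m while braking, for a total of 8.226 + 19.577 = 27.803 m.
Since a_F ≤ a_L and the follower starts braking later, the follower is never slower than the leader, so the closest approach is when both have stopped.
Minimum gap = 27.803 − 10.572 = 17.231 m.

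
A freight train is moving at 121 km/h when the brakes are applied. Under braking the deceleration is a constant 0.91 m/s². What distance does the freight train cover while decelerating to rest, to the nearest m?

121 km/h ÷ 3.6 = 33.6111 m/s.
Braking distance = v²/(2a) = 33.6111² / (2 × 0.910) = 1129.706 / 1.820 = 620.718 m.

Braking distance ≈ 621 m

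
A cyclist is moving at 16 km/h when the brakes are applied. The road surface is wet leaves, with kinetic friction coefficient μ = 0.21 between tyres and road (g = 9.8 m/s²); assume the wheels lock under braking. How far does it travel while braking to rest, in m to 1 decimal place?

16 km/h ÷ 3.6 = 4.4444 m/s.
a = μg = 0.21 × 9.8 = 2.058 m/s².
Braking distance = v²/(2a) = 4.4444² / (2 × 2.058) = 19.753 / 4.116 = 4.799 m.

Braking distance ≈ 4.8 m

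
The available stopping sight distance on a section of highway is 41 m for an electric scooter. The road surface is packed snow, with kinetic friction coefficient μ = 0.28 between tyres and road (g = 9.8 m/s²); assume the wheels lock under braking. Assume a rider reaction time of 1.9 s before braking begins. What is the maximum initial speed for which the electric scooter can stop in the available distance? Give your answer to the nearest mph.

a = μg = 0.28 × 9.8 = 2.744 m/s².
Stopping distance: v·t_r + v²/(2a) = 41 with t_r = 1.9 s and a = 2.744 m/s².
So v² + 10.427 v − 225.01 = 0.
Positive root: v = −a·t_r + √((a·t_r)² + 2a·d) = −5.214 + √(27.186 + 225.01) = 10.6667 m/s.
10.6667 m/s ÷ 0.44704 = 23.861 mph.

Maximum speed ≈ 24 mph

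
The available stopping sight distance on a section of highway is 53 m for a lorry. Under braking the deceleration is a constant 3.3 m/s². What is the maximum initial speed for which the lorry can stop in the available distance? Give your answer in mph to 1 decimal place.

v²/(2a) = d ⇒ v = √(2 × 3.300 × 53) = √349.80 = 18.7029 m/s.
18.7029 m/s ÷ 0.44704 = 41.837 mph.

Maximum speed ≈ 41.8 mph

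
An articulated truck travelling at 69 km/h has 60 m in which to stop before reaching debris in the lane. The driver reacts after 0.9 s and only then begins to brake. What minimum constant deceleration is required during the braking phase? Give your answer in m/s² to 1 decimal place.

Required deceleration ≈ 4.3 m/s²

69 km/h ÷ 3.6 = 19.1667 m/s.
Distance covered during reaction = 19.1667 × 0.9 = 17.250 m.
Distance available for braking: 60 − 17.250 = 42.750 m.
v² = 2a·d ⇒ a = v²/(2d) = 19.1667² / (2 × 42.750) = 367.362 / 85.500 = 4.2966 m/s².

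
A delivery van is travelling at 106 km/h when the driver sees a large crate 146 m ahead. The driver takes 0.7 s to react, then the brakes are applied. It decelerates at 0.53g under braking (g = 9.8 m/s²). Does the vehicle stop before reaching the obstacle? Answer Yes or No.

Yes

106 km/h ÷ 3.6 = 29.4444 m/s.
a = 0.53 × 9.8 = 5.194 m/s².
Reaction distance = 29.4444 × 0.7 = 20.611 m.
Braking distance = v²/(2a) = 866.973 / 10.388 = 83.459 m.
Total stopping distance = 20.611 + 83.459 = 104.070 m, vs 146 m available — it stops with 146 − 104.070 = 41.930 m to spare.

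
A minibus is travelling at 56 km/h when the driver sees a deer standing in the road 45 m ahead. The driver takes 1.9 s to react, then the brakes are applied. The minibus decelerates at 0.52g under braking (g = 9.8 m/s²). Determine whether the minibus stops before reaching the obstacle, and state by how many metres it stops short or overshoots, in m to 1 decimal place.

No — it overshoots by 8.3 m

56 km/h ÷ 3.6 = 15.5556 m/s.
a = 0.52 × 9.8 = 5.096 m/s².
Reaction distance = 15.5556 × 1.9 = 29.556 m.
Braking distance = v²/(2a) = 241.977 / 10.192 = 23.742 m.
Total stopping distance = 29.556 + 23.742 = 53.298 m, vs 45 m available — it cannot stop in time and overshoots by 53.298 − 45 = 8.298 m.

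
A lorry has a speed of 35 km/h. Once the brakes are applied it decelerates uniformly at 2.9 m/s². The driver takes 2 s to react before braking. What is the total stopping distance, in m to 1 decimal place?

35 km/h ÷ 3.6 = 9.7222 m/s.
Reaction distance = v·t_r = 9.7222 × 2 = 19.444 m.
Braking distance = v²/(2a) = 9.7222² / (2 × 2.900) = 94.521 / 5.800 = 16.297 m.
Total = 19.444 + 16.297 = 35.741 m.

Total stopping distance ≈ 35.7 m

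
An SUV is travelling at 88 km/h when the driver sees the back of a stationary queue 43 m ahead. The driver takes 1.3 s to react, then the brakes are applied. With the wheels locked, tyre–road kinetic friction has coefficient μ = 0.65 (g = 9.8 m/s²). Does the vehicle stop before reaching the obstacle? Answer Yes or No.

No

88 km/h ÷ 3.6 = 24.4444 m/s.
a = μg = 0.65 × 9.8 = 6.370 m/s².
Reaction distance = 24.4444 × 1.3 = 31.778 m.
Braking distance = v²/(2a) = 597.529 / 12.740 = 46.902 m.
Total stopping distance = 31.778 + 46.902 = 78.680 m, vs 43 m available — it cannot stop in time and overshoots by 78.680 − 43 = 35.680 m.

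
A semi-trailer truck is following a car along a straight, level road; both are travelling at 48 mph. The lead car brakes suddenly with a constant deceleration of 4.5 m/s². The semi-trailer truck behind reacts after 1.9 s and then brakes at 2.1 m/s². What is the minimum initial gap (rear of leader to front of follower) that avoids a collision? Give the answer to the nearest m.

Minimum gap ≈ 99 m

48 mph × 0.44704 = 21.4579 m/s.
Leader travels v²/(2a_L) = 460.441 / 9.000 = 51.160 m before stopping.
Follower covers v·t_r = 21.4579 × 1.9 = 40.770 m while reacting, then v²/(2a_F) = 460.441 / 4.200 = 109.629 m while braking, for a total of 40.770 + 109.629 = 150.399 m.
Since a_F ≤ a_L and the follower starts braking later, the follower is never slower than the leader, so the closest approach is when both have stopped.
Minimum gap = 150.399 − 51.160 = 99.239 m.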